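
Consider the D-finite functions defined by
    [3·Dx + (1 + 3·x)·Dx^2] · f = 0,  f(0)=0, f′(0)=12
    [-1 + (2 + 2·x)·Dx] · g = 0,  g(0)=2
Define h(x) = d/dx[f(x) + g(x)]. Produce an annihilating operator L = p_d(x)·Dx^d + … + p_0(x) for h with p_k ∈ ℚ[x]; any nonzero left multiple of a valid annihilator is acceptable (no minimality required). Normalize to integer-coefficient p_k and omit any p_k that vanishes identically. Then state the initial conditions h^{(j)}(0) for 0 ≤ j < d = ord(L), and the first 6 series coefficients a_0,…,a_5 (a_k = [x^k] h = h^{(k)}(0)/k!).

f: a_k = 0, 12, -18, 36, -81, 972/5, …
g: a_k = 2, 1, -1/4, 1/8, -5/64, 7/128, …
Weyl lclm of L_f,L_g ⇒ L₀ (ord ≤ 3).
Differentiate: ansatz ord ≤ ord L₀ ⇒ L.
L = (27 + 9·x) + (69 + 126·x + 45·x^2)·Dx + (10 + 46·x + 54·x^2 + 18·x^3)·Dx^2  (order 2).
h: a_k = 13, -73/2, 867/8, -5189/16, 124451/128, -746559/256, …
ICs: h(0) = 13, h′(0) = -73/2.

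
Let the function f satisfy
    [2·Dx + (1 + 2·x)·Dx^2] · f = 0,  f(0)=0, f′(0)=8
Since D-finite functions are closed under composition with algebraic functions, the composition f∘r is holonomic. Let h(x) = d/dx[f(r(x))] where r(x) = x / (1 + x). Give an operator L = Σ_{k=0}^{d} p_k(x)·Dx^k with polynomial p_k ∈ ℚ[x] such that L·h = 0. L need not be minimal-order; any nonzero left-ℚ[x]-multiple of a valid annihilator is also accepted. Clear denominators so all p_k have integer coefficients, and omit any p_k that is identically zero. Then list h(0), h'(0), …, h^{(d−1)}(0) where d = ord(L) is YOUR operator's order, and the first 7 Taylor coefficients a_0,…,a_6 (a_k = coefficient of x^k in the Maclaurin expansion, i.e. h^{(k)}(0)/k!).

L = (4 + 6·x) + (1 + 4·x + 3·x^2)·Dx  (order 1).
h: a_k = 8, -32, 104, -320, 968, -2912, 8744, …
ICs: h(0) = 8.

f: a_k = 0, 8, -8, 32/3, -16, 128/5, -128/3, …
f∘r: x↦r, Dx↦Dx/r' in L_f ⇒ L₀.
Derive L from L₀ (diff closure).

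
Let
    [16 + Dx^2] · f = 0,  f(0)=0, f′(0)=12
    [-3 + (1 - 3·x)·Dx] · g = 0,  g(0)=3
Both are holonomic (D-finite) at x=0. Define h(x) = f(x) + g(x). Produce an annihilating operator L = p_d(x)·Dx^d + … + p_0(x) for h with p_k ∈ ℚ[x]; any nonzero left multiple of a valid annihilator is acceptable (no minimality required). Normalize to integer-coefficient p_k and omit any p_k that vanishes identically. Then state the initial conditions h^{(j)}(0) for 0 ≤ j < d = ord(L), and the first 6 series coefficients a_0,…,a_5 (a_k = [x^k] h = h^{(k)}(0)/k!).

f: a_k = 0, 12, 0, -32, 0, 128/5, …
g: a_k = 3, 9, 27, 81, 243, 729, …
Sum ⇒ L₀ = lclm(L_f,L_g) in ℚ(x)⟨Dx⟩.
L = (-1680 + 2304·x - 3456·x^2) + (272 - 1584·x + 3456·x^2 - 3456·x^3)·Dx + (-105 + 144·x - 216·x^2)·Dx^2 + (17 - 99·x + 216·x^2 - 216·x^3)·Dx^3  (order 3).
h: a_k = 3, 21, 27, 49, 243, 3773/5, …
ICs: h(0) = 3, h′(0) = 21, h′′(0) = 54.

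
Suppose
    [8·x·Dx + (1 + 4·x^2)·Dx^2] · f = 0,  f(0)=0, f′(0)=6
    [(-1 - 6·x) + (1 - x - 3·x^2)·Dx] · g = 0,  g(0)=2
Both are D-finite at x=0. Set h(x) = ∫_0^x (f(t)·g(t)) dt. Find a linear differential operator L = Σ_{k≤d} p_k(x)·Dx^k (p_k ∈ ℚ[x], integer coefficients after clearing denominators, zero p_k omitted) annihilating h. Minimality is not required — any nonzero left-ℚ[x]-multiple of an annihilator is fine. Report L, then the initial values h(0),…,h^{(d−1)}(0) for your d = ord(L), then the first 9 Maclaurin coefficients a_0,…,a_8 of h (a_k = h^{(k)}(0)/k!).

L = (6 + 8·x + 72·x^2)·Dx + (2 + 4·x + 16·x^2 + 72·x^3)·Dx^2 + (-1 + x - x^2 + 4·x^3 + 12·x^4)·Dx^3  (order 3).
h: a_k = 0, 0, 6, 4, 8, 68/5, 506/15, 2032/35, 7909/70, …
ICs: h(0) = 0, h′(0) = 0, h′′(0) = 12.

f: a_k = 0, 6, 0, -8, 0, 96/5, 0, -384/7, 0, …
g: a_k = 2, 2, 8, 14, 38, 80, 194, 434, 1016, …
Product ⇒ symmetric product L₀, ord ≤ 2.
h=∫h₀ ⇒ L = L₀·Dx.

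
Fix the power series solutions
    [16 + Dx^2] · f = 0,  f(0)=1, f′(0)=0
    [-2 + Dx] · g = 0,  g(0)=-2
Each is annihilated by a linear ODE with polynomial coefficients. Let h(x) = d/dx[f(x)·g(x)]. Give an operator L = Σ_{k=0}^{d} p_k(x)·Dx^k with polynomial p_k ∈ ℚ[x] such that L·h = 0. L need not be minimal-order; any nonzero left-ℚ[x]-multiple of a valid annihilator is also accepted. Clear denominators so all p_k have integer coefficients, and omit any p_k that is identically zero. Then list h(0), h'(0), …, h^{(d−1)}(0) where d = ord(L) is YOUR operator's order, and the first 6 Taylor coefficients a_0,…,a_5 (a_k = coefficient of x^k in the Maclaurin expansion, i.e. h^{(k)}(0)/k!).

L = 20 - 4·Dx + Dx^2  (order 2).
h: a_k = -4, 24, 88, 112/3, -328/3, -624/5, …
ICs: h(0) = -4, h′(0) = 24.

f: a_k = 1, 0, -8, 0, 32/3, 0, …
g: a_k = -2, -4, -4, -8/3, -4/3, -8/15, …
Sym-product of L_f,L_g gives L₀ (≤ ord 2).
h=h₀': d/dx-closure on L₀ ⇒ L.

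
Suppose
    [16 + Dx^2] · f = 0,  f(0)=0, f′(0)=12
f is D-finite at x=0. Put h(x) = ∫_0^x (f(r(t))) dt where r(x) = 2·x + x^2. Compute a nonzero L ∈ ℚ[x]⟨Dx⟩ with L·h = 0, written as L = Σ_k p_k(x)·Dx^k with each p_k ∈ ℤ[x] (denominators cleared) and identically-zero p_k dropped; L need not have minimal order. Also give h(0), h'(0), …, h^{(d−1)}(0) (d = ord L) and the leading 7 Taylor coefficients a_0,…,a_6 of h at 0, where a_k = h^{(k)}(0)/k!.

L = (64 + 192·x + 192·x^2 + 64·x^3)·Dx - Dx^2 + (1 + x)·Dx^3  (order 3).
h: a_k = 0, 0, 12, 4, -64, -384/5, 1568/15, …
ICs: h(0) = 0, h′(0) = 0, h′′(0) = 24.

f: a_k = 0, 12, 0, -32, 0, 128/5, 0, …
h₀=f(r): pull back L_f along r ⇒ L₀.
Integrate: L := L₀·Dx.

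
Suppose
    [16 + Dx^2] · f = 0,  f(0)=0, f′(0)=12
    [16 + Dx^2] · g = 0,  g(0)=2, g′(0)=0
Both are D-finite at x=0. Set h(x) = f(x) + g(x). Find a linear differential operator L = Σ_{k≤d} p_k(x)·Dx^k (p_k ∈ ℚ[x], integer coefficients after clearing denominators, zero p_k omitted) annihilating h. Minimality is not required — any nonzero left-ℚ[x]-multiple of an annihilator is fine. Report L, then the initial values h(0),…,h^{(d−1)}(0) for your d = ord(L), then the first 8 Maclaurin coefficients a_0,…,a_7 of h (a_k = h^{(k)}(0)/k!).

f: a_k = 0, 12, 0, -32, 0, 128/5, 0, -1024/105, …
g: a_k = 2, 0, -16, 0, 64/3, 0, -512/45, 0, …
Sum ⇒ L₀ = lclm(L_f,L_g) in ℚ(x)⟨Dx⟩.
L = 16 + Dx^2  (order 2).
h: a_k = 2, 12, -16, -32, 64/3, 128/5, -512/45, -1024/105, …
ICs: h(0) = 2, h′(0) = 12.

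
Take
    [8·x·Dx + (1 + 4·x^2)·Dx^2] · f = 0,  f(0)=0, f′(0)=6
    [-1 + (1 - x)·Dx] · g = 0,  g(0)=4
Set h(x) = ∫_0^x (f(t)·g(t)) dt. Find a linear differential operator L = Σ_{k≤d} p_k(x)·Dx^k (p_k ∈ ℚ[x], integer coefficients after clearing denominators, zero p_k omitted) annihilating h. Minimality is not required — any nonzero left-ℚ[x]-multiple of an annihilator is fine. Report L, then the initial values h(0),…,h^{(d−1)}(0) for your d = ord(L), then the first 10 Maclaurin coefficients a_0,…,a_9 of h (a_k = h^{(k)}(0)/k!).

f: a_k = 0, 6, 0, -8, 0, 96/5, 0, -384/7, 0, 512/3, …
g: a_k = 4, 4, 4, 4, 4, 4, 4, 4, 4, 4, …
Product ⇒ symmetric product L₀, ord ≤ 2.
∫: right-multiply L₀ by Dx.
L = 8·x·Dx + (2 - 8·x + 16·x^2)·Dx^2 + (-1 + x - 4·x^2 + 4·x^3)·Dx^3  (order 3).
h: a_k = 0, 0, 12, 8, -2, -8/5, 172/15, 344/35, -659/35, -5272/315, …
ICs: h(0) = 0, h′(0) = 0, h′′(0) = 24.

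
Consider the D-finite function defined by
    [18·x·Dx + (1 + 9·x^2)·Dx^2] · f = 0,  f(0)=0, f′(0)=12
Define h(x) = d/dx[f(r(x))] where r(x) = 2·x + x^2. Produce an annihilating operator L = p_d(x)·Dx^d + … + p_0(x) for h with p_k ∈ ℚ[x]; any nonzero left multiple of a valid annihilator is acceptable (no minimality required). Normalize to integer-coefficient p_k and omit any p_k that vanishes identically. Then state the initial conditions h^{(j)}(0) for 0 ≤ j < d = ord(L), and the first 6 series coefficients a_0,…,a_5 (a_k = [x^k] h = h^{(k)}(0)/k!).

L = (-1 + 72·x + 144·x^2 + 108·x^3 + 27·x^4) + (1 + x + 36·x^2 + 72·x^3 + 45·x^4 + 9·x^5)·Dx  (order 1).
h: a_k = 24, 24, -864, -1728, 30024, 93096, …
ICs: h(0) = 24.

f: a_k = 0, 12, 0, -36, 0, 972/5, …
Substitute x→r, Dx→(1/r')Dx; clear ⇒ L₀.
h=h₀': d/dx-closure on L₀ ⇒ L.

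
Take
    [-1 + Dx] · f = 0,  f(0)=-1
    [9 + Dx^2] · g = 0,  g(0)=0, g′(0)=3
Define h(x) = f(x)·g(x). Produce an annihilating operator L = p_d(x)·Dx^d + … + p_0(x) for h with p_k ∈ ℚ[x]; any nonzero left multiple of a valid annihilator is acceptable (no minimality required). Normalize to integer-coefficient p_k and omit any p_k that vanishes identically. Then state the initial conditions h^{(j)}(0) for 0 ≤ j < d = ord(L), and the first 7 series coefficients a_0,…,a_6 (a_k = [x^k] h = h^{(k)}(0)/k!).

f: a_k = -1, -1, -1/2, -1/6, -1/24, -1/120, -1/720, …
g: a_k = 0, 3, 0, -9/2, 0, 81/40, 0, …
Product ⇒ symmetric product L₀, ord ≤ 2.
L = 10 - 2·Dx + Dx^2  (order 2).
h: a_k = 0, -3, -3, 3, 4, 1/10, -13/10, …
ICs: h(0) = 0, h′(0) = -3.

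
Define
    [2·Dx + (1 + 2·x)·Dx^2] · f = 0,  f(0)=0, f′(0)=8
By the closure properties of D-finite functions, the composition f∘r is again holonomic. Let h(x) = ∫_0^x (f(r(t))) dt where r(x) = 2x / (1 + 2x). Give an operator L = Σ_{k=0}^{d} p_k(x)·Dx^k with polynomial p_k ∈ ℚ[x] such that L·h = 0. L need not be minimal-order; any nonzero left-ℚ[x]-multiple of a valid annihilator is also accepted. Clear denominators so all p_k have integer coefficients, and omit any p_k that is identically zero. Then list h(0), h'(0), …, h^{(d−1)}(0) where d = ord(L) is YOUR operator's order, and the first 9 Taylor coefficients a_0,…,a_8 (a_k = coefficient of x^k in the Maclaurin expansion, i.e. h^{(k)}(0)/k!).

f: a_k = 0, 8, -8, 32/3, -16, 128/5, -128/3, 512/7, -128, …
L₀ from L_f via x↦r, Dx↦r'^{-1}Dx.
h=∫₀ˣh₀: take L = L₀·Dx.
L = (8 + 24·x)·Dx^2 + (1 + 8·x + 12·x^2)·Dx^3  (order 3).
h: a_k = 0, 0, 8, -64/3, 208/3, -256, 15488/15, -13312/3, 139904/7, …
ICs: h(0) = 0, h′(0) = 0, h′′(0) = 16.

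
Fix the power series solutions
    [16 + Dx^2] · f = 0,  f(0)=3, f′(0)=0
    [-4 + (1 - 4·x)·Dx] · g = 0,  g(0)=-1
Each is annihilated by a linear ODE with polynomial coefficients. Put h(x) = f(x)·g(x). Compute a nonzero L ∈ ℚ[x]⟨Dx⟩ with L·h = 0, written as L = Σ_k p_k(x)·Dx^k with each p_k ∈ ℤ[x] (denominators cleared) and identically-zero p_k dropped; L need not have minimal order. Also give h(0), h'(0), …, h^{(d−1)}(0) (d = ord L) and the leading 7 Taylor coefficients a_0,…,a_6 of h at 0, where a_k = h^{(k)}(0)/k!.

f: a_k = 3, 0, -24, 0, 32, 0, -256/15, …
g: a_k = -1, -4, -16, -64, -256, -1024, -4096, …
Sym-product of L_f,L_g gives L₀ (≤ ord 2).
L = (-16 + 64·x) + 8·Dx + (-1 + 4·x)·Dx^2  (order 2).
h: a_k = -3, -12, -24, -96, -416, -1664, -99584/15, …
ICs: h(0) = -3, h′(0) = -12.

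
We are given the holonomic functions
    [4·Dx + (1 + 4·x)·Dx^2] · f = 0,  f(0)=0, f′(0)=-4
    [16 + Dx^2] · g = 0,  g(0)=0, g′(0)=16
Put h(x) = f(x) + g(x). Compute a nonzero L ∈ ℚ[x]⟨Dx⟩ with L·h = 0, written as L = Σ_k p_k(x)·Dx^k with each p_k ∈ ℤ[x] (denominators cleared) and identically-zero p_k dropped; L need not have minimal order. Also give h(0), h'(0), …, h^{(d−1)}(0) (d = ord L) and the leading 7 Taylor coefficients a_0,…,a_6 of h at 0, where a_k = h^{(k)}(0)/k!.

L = (448 + 512·x + 1024·x^2)·Dx + (48 + 320·x + 768·x^2 + 1024·x^3)·Dx^2 + (28 + 32·x + 64·x^2)·Dx^3 + (3 + 20·x + 48·x^2 + 64·x^3)·Dx^4  (order 4).
h: a_k = 0, 12, 8, -64, 64, -512/3, 2048/3, …
ICs: h(0) = 0, h′(0) = 12, h′′(0) = 16, h′′′(0) = -384.

f: a_k = 0, -4, 8, -64/3, 64, -1024/5, 2048/3, …
g: a_k = 0, 16, 0, -128/3, 0, 512/15, 0, …
f+g: L₀ = lclm(L_f,L_g), ord ≤ 2+2.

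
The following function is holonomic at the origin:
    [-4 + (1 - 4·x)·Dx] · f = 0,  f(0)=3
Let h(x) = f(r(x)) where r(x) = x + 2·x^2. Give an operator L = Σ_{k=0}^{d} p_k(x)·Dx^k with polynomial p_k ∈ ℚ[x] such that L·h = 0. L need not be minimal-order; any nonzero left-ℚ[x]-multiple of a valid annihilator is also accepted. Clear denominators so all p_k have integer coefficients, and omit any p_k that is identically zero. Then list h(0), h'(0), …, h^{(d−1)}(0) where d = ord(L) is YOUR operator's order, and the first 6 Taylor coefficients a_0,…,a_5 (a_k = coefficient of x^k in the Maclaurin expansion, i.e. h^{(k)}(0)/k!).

L = (4 + 16·x) + (-1 + 4·x + 8·x^2)·Dx  (order 1).
h: a_k = 3, 12, 72, 384, 2112, 11520, …
ICs: h(0) = 3.

f: a_k = 3, 12, 48, 192, 768, 3072, …
h₀=f(r): pull back L_f along r ⇒ L₀.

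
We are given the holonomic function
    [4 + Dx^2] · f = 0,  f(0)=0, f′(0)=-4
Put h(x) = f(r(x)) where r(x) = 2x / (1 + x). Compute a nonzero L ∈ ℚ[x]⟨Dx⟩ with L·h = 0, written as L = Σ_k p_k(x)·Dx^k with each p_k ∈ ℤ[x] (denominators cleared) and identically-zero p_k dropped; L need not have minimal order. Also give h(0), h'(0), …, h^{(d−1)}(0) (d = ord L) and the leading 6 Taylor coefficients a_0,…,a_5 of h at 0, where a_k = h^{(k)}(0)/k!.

L = 16 + (2 + 6·x + 6·x^2 + 2·x^3)·Dx + (1 + 4·x + 6·x^2 + 4·x^3 + x^4)·Dx^2  (order 2).
h: a_k = 0, -8, 8, 40/3, -56, 1544/15, …
ICs: h(0) = 0, h′(0) = -8.

f: a_k = 0, -4, 0, 8/3, 0, -8/15, …
f∘r: x↦r, Dx↦Dx/r' in L_f ⇒ L₀.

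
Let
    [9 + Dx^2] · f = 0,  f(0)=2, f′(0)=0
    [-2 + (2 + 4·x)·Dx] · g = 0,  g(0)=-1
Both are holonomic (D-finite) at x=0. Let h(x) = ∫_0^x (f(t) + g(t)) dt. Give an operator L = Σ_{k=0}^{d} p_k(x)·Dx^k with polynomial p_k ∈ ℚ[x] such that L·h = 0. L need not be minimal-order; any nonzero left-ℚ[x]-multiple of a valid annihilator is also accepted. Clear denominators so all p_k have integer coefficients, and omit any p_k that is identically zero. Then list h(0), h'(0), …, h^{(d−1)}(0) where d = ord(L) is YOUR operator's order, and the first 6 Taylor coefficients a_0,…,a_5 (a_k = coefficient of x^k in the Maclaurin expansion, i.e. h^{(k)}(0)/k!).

L = (-54 - 162·x - 162·x^2)·Dx + (36 + 234·x + 486·x^2 + 324·x^3)·Dx^2 + (-6 - 18·x - 18·x^2)·Dx^3 + (4 + 26·x + 54·x^2 + 36·x^3)·Dx^4  (order 4).
h: a_k = 0, 1, -1/2, -17/6, -1/8, 59/40, …
ICs: h(0) = 0, h′(0) = 1, h′′(0) = -1, h′′′(0) = -17.

f: a_k = 2, 0, -9, 0, 27/4, 0, …
g: a_k = -1, -1, 1/2, -1/2, 5/8, -7/8, …
L₀ := lclm(L_f,L_g); ord L₀ ≤ 2+1.
Integrate: L := L₀·Dx.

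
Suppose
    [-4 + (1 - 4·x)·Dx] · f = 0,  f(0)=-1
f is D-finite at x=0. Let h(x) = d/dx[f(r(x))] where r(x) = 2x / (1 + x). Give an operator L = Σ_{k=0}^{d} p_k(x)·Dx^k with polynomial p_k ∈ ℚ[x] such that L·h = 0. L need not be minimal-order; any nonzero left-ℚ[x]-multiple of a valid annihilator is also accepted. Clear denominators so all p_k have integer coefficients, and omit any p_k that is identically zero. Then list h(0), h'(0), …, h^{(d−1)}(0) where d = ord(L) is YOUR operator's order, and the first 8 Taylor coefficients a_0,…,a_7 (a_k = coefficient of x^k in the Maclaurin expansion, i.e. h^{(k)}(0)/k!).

L = 14 + (-1 + 7·x)·Dx  (order 1).
h: a_k = -8, -112, -1176, -10976, -96040, -806736, -6588344, -52706752, …
ICs: h(0) = -8.

f: a_k = -1, -4, -16, -64, -256, -1024, -4096, -16384, …
L₀ from L_f via x↦r, Dx↦r'^{-1}Dx.
h₀' ⇒ L via d/dx closure of L₀.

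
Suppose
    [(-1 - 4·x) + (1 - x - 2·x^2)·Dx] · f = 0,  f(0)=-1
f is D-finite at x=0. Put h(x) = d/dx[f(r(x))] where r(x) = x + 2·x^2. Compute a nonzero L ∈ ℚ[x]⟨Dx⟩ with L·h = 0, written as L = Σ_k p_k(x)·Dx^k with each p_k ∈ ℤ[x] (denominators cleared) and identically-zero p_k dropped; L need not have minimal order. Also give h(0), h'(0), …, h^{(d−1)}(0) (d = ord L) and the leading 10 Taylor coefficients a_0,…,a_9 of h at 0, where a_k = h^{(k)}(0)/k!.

f: a_k = -1, -1, -3, -5, -11, -21, -43, -85, -171, -341, …
L₀ from L_f via x↦r, Dx↦r'^{-1}Dx.
Derive L from L₀ (diff closure).
L = (10 + 72·x + 240·x^2 + 544·x^3 + 1344·x^4 + 1920·x^5 + 1280·x^6) + (-1 - 7·x - 12·x^2 + 32·x^3 + 200·x^4 + 384·x^5 + 448·x^6 + 256·x^7)·Dx  (order 1).
h: a_k = -1, -10, -51, -212, -845, -3342, -12551, -46376, -168993, -607650, …
ICs: h(0) = -1.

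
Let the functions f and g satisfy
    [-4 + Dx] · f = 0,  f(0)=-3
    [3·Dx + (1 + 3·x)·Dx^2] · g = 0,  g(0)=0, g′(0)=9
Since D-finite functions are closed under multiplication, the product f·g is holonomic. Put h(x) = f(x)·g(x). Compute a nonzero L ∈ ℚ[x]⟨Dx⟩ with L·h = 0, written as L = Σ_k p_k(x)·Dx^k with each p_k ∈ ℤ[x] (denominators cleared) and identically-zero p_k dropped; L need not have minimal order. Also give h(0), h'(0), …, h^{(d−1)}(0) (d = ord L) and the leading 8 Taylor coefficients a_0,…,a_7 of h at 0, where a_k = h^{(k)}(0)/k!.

f: a_k = -3, -12, -24, -32, -32, -128/5, -256/15, -1024/105, …
g: a_k = 0, 9, -27/2, 27, -243/4, 729/5, -729/2, 6561/7, …
Product ⇒ symmetric product L₀, ord ≤ 2.
L = (4 + 48·x) + (-5 - 24·x)·Dx + (1 + 3·x)·Dx^2  (order 2).
h: a_k = 0, -27, -135/2, -135, -423/4, -1062/5, 279/2, -23277/35, …
ICs: h(0) = 0, h′(0) = -27.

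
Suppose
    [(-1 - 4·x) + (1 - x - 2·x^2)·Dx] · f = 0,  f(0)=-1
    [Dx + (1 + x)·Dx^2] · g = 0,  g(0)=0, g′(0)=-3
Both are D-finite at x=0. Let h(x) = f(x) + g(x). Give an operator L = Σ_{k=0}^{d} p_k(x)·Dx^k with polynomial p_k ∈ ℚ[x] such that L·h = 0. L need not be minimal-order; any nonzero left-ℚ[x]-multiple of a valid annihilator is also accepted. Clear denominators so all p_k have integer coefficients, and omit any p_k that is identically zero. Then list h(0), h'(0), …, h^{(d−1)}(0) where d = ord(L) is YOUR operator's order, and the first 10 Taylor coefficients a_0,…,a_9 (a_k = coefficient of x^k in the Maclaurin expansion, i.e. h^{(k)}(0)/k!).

f: a_k = -1, -1, -3, -5, -11, -21, -43, -85, -171, -341, …
g: a_k = 0, -3, 3/2, -1, 3/4, -3/5, 1/2, -3/7, 3/8, -1/3, …
h₀=f+g: left-lcm gives L₀, ord ≤ 3.
L = (42 + 144·x + 144·x^2 + 96·x^3)·Dx + (28 + 172·x + 312·x^2 + 328·x^3 + 160·x^4)·Dx^2 + (-7 - 14·x + 5·x^2 + 56·x^3 + 76·x^4 + 32·x^5)·Dx^3  (order 3).
h: a_k = -1, -4, -3/2, -6, -41/4, -108/5, -85/2, -598/7, -1365/8, -1024/3, …
ICs: h(0) = -1, h′(0) = -4, h′′(0) = -3.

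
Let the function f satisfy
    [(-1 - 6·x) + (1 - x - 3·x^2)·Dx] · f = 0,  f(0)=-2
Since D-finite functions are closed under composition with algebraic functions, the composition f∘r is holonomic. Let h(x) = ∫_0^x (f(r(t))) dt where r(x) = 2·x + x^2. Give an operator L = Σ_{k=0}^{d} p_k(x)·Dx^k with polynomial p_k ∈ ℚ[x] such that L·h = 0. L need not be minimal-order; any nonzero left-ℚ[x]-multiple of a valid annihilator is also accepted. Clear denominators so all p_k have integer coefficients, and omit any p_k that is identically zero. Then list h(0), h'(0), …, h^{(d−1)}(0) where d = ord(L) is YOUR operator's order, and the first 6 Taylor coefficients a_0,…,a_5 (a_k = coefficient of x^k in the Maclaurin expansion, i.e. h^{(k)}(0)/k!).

L = (2 + 26·x + 36·x^2 + 12·x^3)·Dx + (-1 + 2·x + 13·x^2 + 12·x^3 + 3·x^4)·Dx^2  (order 2).
h: a_k = 0, -2, -2, -34/3, -36, -784/5, …
ICs: h(0) = 0, h′(0) = -2.

f: a_k = -2, -2, -8, -14, -38, -80, …
Change of var in L_f (x↦r) gives L₀.
Integrate: L := L₀·Dx.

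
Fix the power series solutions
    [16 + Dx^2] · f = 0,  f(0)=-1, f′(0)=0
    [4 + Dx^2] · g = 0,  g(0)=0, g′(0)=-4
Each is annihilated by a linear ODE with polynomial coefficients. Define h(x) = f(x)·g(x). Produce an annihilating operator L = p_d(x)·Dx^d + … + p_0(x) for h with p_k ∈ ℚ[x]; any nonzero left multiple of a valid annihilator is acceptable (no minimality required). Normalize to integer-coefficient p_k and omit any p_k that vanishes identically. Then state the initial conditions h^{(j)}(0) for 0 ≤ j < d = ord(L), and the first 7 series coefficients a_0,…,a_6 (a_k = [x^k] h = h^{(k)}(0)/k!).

L = 144 + 40·Dx^2 + Dx^4  (order 4).
h: a_k = 0, 4, 0, -104/3, 0, 968/15, 0, …
ICs: h(0) = 0, h′(0) = 4, h′′(0) = 0, h′′′(0) = -208.

f: a_k = -1, 0, 8, 0, -32/3, 0, 256/45, …
g: a_k = 0, -4, 0, 8/3, 0, -8/15, 0, …
L₀ := L_f ⊗_s L_g (sym. prod.), ord ≤ 4.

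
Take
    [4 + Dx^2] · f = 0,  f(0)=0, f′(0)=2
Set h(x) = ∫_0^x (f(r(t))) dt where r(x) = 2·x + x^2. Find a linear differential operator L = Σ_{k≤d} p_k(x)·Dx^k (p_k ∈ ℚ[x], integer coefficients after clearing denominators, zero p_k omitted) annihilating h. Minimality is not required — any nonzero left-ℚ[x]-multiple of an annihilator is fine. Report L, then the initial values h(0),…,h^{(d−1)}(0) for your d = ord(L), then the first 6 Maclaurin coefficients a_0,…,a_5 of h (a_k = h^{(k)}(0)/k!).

L = (16 + 48·x + 48·x^2 + 16·x^3)·Dx - Dx^2 + (1 + x)·Dx^3  (order 3).
h: a_k = 0, 0, 2, 2/3, -8/3, -16/5, …
ICs: h(0) = 0, h′(0) = 0, h′′(0) = 4.

f: a_k = 0, 2, 0, -4/3, 0, 4/15, …
Change of var in L_f (x↦r) gives L₀.
∫: right-multiply L₀ by Dx.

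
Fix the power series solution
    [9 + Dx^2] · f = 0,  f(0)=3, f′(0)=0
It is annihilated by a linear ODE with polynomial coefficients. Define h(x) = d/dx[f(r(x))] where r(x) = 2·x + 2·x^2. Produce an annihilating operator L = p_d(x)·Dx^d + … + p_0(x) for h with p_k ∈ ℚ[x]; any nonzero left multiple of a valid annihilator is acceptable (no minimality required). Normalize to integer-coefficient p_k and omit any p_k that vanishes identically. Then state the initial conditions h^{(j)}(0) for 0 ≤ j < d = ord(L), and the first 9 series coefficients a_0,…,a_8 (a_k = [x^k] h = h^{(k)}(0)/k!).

f: a_k = 3, 0, -27/2, 0, 81/8, 0, -243/80, 0, 2187/4480, …
Change of var in L_f (x↦r) gives L₀.
h₀' ⇒ L via d/dx closure of L₀.
L = (48 + 288·x + 864·x^2 + 1152·x^3 + 576·x^4) + (-6 - 12·x)·Dx + (1 + 4·x + 4·x^2)·Dx^2  (order 2).
h: a_k = 0, -108, -324, 432, 3240, 23328/5, -18144/5, -736128/35, -909792/35, …
ICs: h(0) = 0, h′(0) = -108.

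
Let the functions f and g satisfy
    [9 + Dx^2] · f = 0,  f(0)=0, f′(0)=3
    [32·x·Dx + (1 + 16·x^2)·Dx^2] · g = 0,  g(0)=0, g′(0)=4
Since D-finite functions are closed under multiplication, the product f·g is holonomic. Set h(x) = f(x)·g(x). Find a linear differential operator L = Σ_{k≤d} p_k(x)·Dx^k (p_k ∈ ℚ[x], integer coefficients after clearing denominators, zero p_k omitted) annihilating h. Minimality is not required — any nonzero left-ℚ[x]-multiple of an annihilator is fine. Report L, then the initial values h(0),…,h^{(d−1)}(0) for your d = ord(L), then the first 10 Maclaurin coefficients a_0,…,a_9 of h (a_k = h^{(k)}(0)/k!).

L = (16425 + 696384·x^2 + 2778624·x^4 + 11943936·x^6 + 47775744·x^8) + (23616·x + 543744·x^3 + 3981312·x^5 + 21233664·x^7)·Dx + (2050 + 87168·x^2 + 470016·x^4 + 2654208·x^6 + 10616832·x^8)·Dx^2 + (2624·x + 60416·x^3 + 442368·x^5 + 2359296·x^7)·Dx^3 + (25 + 1088·x^2 + 17920·x^4 + 147456·x^6 + 589824·x^8)·Dx^4  (order 4).
h: a_k = 0, 0, 12, 0, -82, 0, 1437/2, 0, -31953/4, 0, …
ICs: h(0) = 0, h′(0) = 0, h′′(0) = 24, h′′′(0) = 0.

f: a_k = 0, 3, 0, -9/2, 0, 81/40, 0, -243/560, 0, 243/4480, …
g: a_k = 0, 4, 0, -64/3, 0, 1024/5, 0, -16384/7, 0, 262144/9, …
L₀ := L_f ⊗_s L_g (sym. prod.), ord ≤ 4.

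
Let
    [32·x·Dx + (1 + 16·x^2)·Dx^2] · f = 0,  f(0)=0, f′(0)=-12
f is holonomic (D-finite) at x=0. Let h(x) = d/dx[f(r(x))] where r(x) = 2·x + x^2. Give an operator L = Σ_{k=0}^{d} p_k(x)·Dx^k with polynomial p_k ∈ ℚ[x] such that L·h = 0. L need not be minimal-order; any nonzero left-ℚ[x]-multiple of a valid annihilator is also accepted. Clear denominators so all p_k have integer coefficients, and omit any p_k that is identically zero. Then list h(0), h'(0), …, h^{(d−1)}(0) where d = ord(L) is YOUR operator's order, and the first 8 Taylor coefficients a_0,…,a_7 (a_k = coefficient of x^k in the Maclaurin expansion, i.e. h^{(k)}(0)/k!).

f: a_k = 0, -12, 0, 64, 0, -3072/5, 0, 49152/7, …
f∘r: x↦r, Dx↦Dx/r' in L_f ⇒ L₀.
h₀' ⇒ L via d/dx closure of L₀.
L = (-1 + 128·x + 256·x^2 + 192·x^3 + 48·x^4) + (1 + x + 64·x^2 + 128·x^3 + 80·x^4 + 16·x^5)·Dx  (order 1).
h: a_k = -24, -24, 1536, 3072, -96384, -294528, 5947392, 24969216, …
ICs: h(0) = -24.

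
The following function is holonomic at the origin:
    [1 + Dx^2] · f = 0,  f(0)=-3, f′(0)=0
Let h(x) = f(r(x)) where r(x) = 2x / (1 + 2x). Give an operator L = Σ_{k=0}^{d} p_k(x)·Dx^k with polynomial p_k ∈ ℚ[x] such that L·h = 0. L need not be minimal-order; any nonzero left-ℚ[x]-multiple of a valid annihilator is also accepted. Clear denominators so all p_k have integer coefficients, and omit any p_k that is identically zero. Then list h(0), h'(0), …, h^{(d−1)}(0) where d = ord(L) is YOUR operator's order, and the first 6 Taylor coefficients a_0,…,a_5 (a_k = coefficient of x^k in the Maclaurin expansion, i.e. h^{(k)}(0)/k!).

f: a_k = -3, 0, 3/2, 0, -1/8, 0, …
Substitute x→r, Dx→(1/r')Dx; clear ⇒ L₀.
L = 4 + (4 + 24·x + 48·x^2 + 32·x^3)·Dx + (1 + 8·x + 24·x^2 + 32·x^3 + 16·x^4)·Dx^2  (order 2).
h: a_k = -3, 0, 6, -24, 70, -176, …
ICs: h(0) = -3, h′(0) = 0.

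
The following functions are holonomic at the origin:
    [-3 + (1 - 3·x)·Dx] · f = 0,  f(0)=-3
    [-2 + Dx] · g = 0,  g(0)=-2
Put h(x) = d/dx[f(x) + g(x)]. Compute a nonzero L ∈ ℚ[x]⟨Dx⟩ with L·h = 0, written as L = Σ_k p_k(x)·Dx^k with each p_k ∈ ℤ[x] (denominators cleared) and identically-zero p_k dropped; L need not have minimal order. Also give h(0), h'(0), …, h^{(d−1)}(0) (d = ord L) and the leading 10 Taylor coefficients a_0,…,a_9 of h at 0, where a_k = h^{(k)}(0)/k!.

L = (42 + 36·x) + (-25 - 12·x + 18·x^2)·Dx + (2 - 3·x - 9·x^2)·Dx^2  (order 2).
h: a_k = -13, -62, -251, -2932/3, -10943/3, -196846/15, -2066731/45, -49601192/315, -167403923/315, -5022117466/2835, …
ICs: h(0) = -13, h′(0) = -62.

f: a_k = -3, -9, -27, -81, -243, -729, -2187, -6561, -19683, -59049, …
g: a_k = -2, -4, -4, -8/3, -4/3, -8/15, -8/45, -16/315, -4/315, -8/2835, …
h₀=f+g: left-lcm gives L₀, ord ≤ 2.
Differentiate: ansatz ord ≤ ord L₀ ⇒ L.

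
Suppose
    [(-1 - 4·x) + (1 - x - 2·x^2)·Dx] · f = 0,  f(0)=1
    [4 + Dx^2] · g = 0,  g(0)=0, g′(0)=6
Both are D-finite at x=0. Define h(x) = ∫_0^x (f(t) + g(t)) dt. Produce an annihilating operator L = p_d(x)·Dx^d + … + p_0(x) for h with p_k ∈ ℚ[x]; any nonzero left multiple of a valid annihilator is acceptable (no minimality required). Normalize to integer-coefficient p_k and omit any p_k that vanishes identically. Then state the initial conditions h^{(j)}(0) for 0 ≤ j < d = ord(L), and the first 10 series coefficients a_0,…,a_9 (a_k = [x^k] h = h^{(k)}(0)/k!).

L = (68 + 304·x + 200·x^2 + 320·x^3 + 160·x^4 + 128·x^5)·Dx + (-20 + 12·x + 24·x^2 + 8·x^3 + 48·x^4 + 96·x^5 + 64·x^6)·Dx^2 + (17 + 76·x + 50·x^2 + 80·x^3 + 40·x^4 + 32·x^5)·Dx^3 + (-5 + 3·x + 6·x^2 + 2·x^3 + 12·x^4 + 24·x^5 + 16·x^6)·Dx^4  (order 4).
h: a_k = 0, 1, 7/2, 1, 1/4, 11/5, 109/30, 43/7, 8917/840, 19, …
ICs: h(0) = 0, h′(0) = 1, h′′(0) = 7, h′′′(0) = 6.

f: a_k = 1, 1, 3, 5, 11, 21, 43, 85, 171, 341, …
g: a_k = 0, 6, 0, -4, 0, 4/5, 0, -8/105, 0, 4/945, …
Weyl lclm of L_f,L_g ⇒ L₀ (ord ≤ 3).
h=∫₀ˣh₀: take L = L₀·Dx.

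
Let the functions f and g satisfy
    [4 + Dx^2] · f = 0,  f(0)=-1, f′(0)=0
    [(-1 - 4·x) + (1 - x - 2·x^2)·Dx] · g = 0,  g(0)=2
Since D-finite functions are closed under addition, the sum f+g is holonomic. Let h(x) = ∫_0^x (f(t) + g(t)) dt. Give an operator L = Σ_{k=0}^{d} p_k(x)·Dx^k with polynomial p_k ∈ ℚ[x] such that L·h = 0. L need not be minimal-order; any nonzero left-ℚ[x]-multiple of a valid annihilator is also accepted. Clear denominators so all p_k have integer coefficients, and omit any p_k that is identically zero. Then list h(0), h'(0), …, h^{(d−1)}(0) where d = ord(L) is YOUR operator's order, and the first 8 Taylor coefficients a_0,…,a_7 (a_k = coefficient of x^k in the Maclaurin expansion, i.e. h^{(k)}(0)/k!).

L = (-68 - 304·x - 200·x^2 - 320·x^3 - 160·x^4 - 128·x^5)·Dx + (20 - 12·x - 24·x^2 - 8·x^3 - 48·x^4 - 96·x^5 - 64·x^6)·Dx^2 + (-17 - 76·x - 50·x^2 - 80·x^3 - 40·x^4 - 32·x^5)·Dx^3 + (5 - 3·x - 6·x^2 - 2·x^3 - 12·x^4 - 24·x^5 - 16·x^6)·Dx^4  (order 4).
h: a_k = 0, 1, 1, 8/3, 5/2, 64/15, 7, 3874/315, …
ICs: h(0) = 0, h′(0) = 1, h′′(0) = 2, h′′′(0) = 16.

f: a_k = -1, 0, 2, 0, -2/3, 0, 4/45, 0, …
g: a_k = 2, 2, 6, 10, 22, 42, 86, 170, …
Weyl lclm of L_f,L_g ⇒ L₀ (ord ≤ 3).
h=∫₀ˣh₀: take L = L₀·Dx.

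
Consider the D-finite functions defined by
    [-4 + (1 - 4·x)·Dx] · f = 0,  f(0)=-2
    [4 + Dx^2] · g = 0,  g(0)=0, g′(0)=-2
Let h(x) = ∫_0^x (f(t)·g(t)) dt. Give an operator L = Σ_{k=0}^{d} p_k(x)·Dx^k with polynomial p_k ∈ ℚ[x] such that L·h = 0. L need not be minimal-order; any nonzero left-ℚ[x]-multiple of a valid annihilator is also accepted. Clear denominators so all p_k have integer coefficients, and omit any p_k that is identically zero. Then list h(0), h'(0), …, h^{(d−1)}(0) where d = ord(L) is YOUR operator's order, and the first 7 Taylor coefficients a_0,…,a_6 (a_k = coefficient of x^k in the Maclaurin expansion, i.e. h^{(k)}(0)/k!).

L = (-4 + 16·x)·Dx + 8·Dx^2 + (-1 + 4·x)·Dx^3  (order 3).
h: a_k = 0, 0, 2, 16/3, 46/3, 736/15, 7364/45, …
ICs: h(0) = 0, h′(0) = 0, h′′(0) = 4.

f: a_k = -2, -8, -32, -128, -512, -2048, -8192, …
g: a_k = 0, -2, 0, 4/3, 0, -4/15, 0, …
Product ⇒ symmetric product L₀, ord ≤ 2.
h=∫₀ˣh₀: take L = L₀·Dx.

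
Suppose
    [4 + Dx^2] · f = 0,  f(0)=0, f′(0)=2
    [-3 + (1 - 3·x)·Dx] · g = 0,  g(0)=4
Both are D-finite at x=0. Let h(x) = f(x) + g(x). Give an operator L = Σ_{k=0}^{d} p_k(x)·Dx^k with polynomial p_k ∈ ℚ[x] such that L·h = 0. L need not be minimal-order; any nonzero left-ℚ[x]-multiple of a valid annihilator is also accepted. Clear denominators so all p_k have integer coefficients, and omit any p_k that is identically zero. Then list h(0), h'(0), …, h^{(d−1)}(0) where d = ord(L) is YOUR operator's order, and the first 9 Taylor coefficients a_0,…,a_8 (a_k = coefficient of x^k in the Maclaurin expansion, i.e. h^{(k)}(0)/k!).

f: a_k = 0, 2, 0, -4/3, 0, 4/15, 0, -8/315, 0, …
g: a_k = 4, 12, 36, 108, 324, 972, 2916, 8748, 26244, …
h₀=f+g: left-lcm gives L₀, ord ≤ 3.
L = (-348 + 144·x - 216·x^2) + (44 - 180·x + 216·x^2 - 216·x^3)·Dx + (-87 + 36·x - 54·x^2)·Dx^2 + (11 - 45·x + 54·x^2 - 54·x^3)·Dx^3  (order 3).
h: a_k = 4, 14, 36, 320/3, 324, 14584/15, 2916, 2755612/315, 26244, …
ICs: h(0) = 4, h′(0) = 14, h′′(0) = 72.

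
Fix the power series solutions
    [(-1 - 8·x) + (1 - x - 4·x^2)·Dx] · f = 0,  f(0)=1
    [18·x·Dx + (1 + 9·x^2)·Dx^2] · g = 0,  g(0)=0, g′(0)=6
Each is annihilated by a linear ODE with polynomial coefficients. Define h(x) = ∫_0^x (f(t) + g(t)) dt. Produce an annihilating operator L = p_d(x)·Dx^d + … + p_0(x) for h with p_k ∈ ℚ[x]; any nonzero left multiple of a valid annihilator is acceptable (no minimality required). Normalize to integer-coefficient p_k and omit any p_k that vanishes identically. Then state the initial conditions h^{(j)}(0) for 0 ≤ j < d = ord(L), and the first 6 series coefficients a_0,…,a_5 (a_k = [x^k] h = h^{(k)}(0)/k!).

L = (-90 + 360·x + 6462·x^2 + 14688·x^3 + 63936·x^4 + 31104·x^6)·Dx^2 + (36 + 294·x + 324·x^2 + 3198·x^3 + 13680·x^4 + 46080·x^5 + 3888·x^6 + 31104·x^7)·Dx^3 + (-5 - 16·x - 160·x^2 + 96·x^3 - 555·x^4 + 2304·x^5 + 4896·x^6 + 1296·x^7 + 5184·x^8)·Dx^4  (order 4).
h: a_k = 0, 1, 7/2, 5/3, -9/4, 29/5, …
ICs: h(0) = 0, h′(0) = 1, h′′(0) = 7, h′′′(0) = 10.

f: a_k = 1, 1, 5, 9, 29, 65, …
g: a_k = 0, 6, 0, -18, 0, 486/5, …
h₀=f+g: left-lcm gives L₀, ord ≤ 3.
h=∫₀ˣh₀: take L = L₀·Dx.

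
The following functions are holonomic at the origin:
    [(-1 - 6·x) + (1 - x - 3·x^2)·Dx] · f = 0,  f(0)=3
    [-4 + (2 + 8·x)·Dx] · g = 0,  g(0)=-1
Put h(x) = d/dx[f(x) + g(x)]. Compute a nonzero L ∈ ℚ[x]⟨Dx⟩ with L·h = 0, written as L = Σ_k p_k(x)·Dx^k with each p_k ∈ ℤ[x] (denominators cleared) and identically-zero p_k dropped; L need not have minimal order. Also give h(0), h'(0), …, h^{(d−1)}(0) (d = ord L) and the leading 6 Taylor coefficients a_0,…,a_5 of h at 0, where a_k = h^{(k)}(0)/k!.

L = (-90 - 516·x - 1548·x^2 - 1296·x^3 - 1620·x^4) + (-15 - 288·x - 1752·x^2 - 4068·x^3 - 4914·x^4 - 4860·x^5)·Dx + (5 + 45·x + 109·x^2 - 18·x^3 - 468·x^4 - 1278·x^5 - 1080·x^6)·Dx^2  (order 2).
h: a_k = 1, 28, 51, 268, 460, 2250, …
ICs: h(0) = 1, h′(0) = 28.

f: a_k = 3, 3, 12, 21, 57, 120, …
g: a_k = -1, -2, 2, -4, 10, -28, …
Weyl lclm of L_f,L_g ⇒ L₀ (ord ≤ 2).
Differentiate: ansatz ord ≤ ord L₀ ⇒ L.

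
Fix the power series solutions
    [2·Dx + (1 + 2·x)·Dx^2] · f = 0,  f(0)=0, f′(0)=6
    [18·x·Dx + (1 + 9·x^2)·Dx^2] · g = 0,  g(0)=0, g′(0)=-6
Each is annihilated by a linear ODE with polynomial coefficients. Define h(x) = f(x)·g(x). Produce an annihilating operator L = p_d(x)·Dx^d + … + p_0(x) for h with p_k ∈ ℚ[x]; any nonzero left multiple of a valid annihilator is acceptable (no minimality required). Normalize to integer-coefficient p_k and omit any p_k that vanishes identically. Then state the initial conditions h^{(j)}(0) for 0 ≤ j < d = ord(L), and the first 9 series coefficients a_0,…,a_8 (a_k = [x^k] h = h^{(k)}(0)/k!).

f: a_k = 0, 6, -6, 8, -12, 96/5, -32, 384/7, -96, …
g: a_k = 0, -6, 0, 18, 0, -486/5, 0, 4374/7, 0, …
h₀=f·g: eliminate ⇒ L₀, order ≤ 2·2.
L = (792 + 3024·x + 22680·x^2 + 102384·x^3 + 174960·x^4 + 151632·x^5 + 104976·x^7)·Dx + (332 + 4752·x + 28908·x^2 + 127008·x^3 + 351216·x^4 + 542376·x^5 + 408240·x^6 + 157464·x^7 + 367416·x^8)·Dx^2 + (44 + 916·x + 6696·x^2 + 27252·x^3 + 85860·x^4 + 193428·x^5 + 279936·x^6 + 224532·x^7 + 157464·x^8 + 209952·x^9)·Dx^3 + (10 + 76·x + 418·x^2 + 1728·x^3 + 5391·x^4 + 12960·x^5 + 24948·x^6 + 34992·x^7 + 29889·x^8 + 26244·x^9 + 26244·x^10)·Dx^4  (order 4).
h: a_k = 0, 0, -36, 36, 60, -36, -2772/5, 2796/5, 2988, …
ICs: h(0) = 0, h′(0) = 0, h′′(0) = -72, h′′′(0) = 216.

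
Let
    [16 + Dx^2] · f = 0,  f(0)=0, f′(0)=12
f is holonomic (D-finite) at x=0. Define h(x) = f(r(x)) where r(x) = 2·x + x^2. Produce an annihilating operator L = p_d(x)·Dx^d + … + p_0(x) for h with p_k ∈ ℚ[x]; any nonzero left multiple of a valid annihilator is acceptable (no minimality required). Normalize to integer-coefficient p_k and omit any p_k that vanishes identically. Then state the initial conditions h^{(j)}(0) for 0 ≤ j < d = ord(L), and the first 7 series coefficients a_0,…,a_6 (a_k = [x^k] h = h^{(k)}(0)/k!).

f: a_k = 0, 12, 0, -32, 0, 128/5, 0, …
f∘r: x↦r, Dx↦Dx/r' in L_f ⇒ L₀.
L = (64 + 192·x + 192·x^2 + 64·x^3) - Dx + (1 + x)·Dx^2  (order 2).
h: a_k = 0, 24, 12, -256, -384, 3136/5, 2016, …
ICs: h(0) = 0, h′(0) = 24.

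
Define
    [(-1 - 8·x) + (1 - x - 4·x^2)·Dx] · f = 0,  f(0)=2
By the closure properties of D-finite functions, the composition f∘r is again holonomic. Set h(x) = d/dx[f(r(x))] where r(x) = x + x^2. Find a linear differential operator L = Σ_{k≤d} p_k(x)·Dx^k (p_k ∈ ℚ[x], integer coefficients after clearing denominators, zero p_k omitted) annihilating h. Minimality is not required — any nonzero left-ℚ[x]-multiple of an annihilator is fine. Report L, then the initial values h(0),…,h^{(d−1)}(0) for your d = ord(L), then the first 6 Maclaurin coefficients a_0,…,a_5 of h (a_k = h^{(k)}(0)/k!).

f: a_k = 2, 2, 10, 18, 58, 130, …
h₀=f(r): pull back L_f along r ⇒ L₀.
h₀' ⇒ L via d/dx closure of L₀.
L = (12 + 78·x + 246·x^2 + 656·x^3 + 1128·x^4 + 960·x^5 + 320·x^6) + (-1 - 9·x - 9·x^2 + 66·x^3 + 220·x^4 + 312·x^5 + 224·x^6 + 64·x^7)·Dx  (order 1).
h: a_k = 2, 24, 114, 488, 2080, 8268, …
ICs: h(0) = 2.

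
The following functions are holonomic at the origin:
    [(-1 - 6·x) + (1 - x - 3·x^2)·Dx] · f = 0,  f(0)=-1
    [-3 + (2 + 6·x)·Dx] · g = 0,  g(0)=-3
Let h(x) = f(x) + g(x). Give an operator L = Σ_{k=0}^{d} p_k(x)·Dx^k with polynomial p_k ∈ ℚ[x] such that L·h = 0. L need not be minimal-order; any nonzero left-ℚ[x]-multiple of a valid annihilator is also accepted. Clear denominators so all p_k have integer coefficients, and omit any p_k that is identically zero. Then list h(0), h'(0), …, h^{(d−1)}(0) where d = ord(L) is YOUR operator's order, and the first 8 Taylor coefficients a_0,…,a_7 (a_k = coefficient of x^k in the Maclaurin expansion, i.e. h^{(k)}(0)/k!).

f: a_k = -1, -1, -4, -7, -19, -40, -97, -217, …
g: a_k = -3, -9/2, 27/8, -81/16, 1215/128, -5103/256, 45927/1024, -216513/2048, …
Weyl lclm of L_f,L_g ⇒ L₀ (ord ≤ 2).
L = (-57 - 297·x - 567·x^2 - 810·x^3) + (41 + 246·x + 891·x^2 + 1998·x^3 + 2025·x^4)·Dx + (2 - 38·x - 186·x^2 + 54·x^3 + 918·x^4 + 810·x^5)·Dx^2  (order 2).
h: a_k = -4, -11/2, -5/8, -193/16, -1217/128, -15343/256, -53401/1024, -660929/2048, …
ICs: h(0) = -4, h′(0) = -11/2.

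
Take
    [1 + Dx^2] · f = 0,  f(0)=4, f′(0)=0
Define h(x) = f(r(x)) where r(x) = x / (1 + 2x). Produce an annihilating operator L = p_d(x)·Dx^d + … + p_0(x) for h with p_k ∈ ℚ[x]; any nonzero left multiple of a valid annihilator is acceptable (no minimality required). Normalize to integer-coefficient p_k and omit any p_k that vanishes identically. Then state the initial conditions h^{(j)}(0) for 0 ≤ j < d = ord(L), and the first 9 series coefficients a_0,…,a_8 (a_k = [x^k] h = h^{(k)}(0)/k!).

L = 1 + (4 + 24·x + 48·x^2 + 32·x^3)·Dx + (1 + 8·x + 24·x^2 + 32·x^3 + 16·x^4)·Dx^2  (order 2).
h: a_k = 4, 0, -2, 8, -143/6, 188/3, -27601/180, 1787/5, -8095583/10080, …
ICs: h(0) = 4, h′(0) = 0.

f: a_k = 4, 0, -2, 0, 1/6, 0, -1/180, 0, 1/10080, …
f∘r: x↦r, Dx↦Dx/r' in L_f ⇒ L₀.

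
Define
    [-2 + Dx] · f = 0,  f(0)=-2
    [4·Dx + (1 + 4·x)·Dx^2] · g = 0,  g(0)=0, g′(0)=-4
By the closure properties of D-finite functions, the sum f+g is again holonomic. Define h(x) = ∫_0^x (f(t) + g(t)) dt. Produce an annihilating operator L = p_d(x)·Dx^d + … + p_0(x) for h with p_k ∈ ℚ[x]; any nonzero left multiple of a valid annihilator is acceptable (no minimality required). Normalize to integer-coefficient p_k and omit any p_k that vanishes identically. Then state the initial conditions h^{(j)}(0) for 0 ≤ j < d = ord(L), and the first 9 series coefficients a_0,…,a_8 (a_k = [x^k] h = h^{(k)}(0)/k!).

L = (-40 - 32·x)·Dx^2 + (14 - 16·x - 32·x^2)·Dx^3 + (3 + 16·x + 16·x^2)·Dx^4  (order 4).
h: a_k = 0, -2, -4, 4/3, -6, 188/15, -308/9, 30712/315, -13166/45, …
ICs: h(0) = 0, h′(0) = -2, h′′(0) = -8, h′′′(0) = 8.

f: a_k = -2, -4, -4, -8/3, -4/3, -8/15, -8/45, -16/315, -4/315, …
g: a_k = 0, -4, 8, -64/3, 64, -1024/5, 2048/3, -16384/7, 8192, …
h₀=f+g: left-lcm gives L₀, ord ≤ 3.
Integrate: L := L₀·Dx.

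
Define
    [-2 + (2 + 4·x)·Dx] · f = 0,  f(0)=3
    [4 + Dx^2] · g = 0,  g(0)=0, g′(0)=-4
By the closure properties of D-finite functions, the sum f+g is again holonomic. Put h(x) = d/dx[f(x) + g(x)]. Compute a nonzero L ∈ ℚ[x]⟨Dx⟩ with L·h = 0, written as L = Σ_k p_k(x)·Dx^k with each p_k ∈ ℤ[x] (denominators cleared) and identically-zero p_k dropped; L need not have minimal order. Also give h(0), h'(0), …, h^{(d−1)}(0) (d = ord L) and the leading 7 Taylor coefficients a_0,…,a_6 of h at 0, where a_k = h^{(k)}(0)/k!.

f: a_k = 3, 3, -3/2, 3/2, -15/8, 21/8, -63/16, …
g: a_k = 0, -4, 0, 8/3, 0, -8/15, 0, …
L₀ := lclm(L_f,L_g); ord L₀ ≤ 1+2.
Derive L from L₀ (diff closure).
L = (-76 - 64·x - 64·x^2) + (-28 - 120·x - 192·x^2 - 128·x^3)·Dx + (-19 - 16·x - 16·x^2)·Dx^2 + (-7 - 30·x - 48·x^2 - 32·x^3)·Dx^3  (order 3).
h: a_k = -1, -3, 25/2, -15/2, 251/24, -189/8, 31441/720, …
ICs: h(0) = -1, h′(0) = -3, h′′(0) = 25.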